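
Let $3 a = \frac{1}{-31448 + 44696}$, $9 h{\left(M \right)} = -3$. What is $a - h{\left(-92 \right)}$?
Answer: $\frac{13249}{39744} \approx 0.33336$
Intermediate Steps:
$h{\left(M \right)} = - \frac{1}{3}$ ($h{\left(M \right)} = \frac{1}{9} \left(-3\right) = - \frac{1}{3}$)
$a = \frac{1}{39744}$ ($a = \frac{1}{3 \left(-31448 + 44696\right)} = \frac{1}{3 \cdot 13248} = \frac{1}{3} \cdot \frac{1}{13248} = \frac{1}{39744} \approx 2.5161 \cdot 10^{-5}$)
$a - h{\left(-92 \right)} = \frac{1}{39744} - - \frac{1}{3} = \frac{1}{39744} + \frac{1}{3} = \frac{13249}{39744}$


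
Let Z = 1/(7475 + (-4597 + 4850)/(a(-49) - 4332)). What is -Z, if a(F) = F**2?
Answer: -1931/14433972 ≈ -0.00013378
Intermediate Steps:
Z = 1931/14433972 (Z = 1/(7475 + (-4597 + 4850)/((-49)**2 - 4332)) = 1/(7475 + 253/(2401 - 4332)) = 1/(7475 + 253/(-1931)) = 1/(7475 + 253*(-1/1931)) = 1/(7475 - 253/1931) = 1/(14433972/1931) = 1931/14433972 ≈ 0.00013378)
-Z = -1*1931/14433972 = -1931/14433972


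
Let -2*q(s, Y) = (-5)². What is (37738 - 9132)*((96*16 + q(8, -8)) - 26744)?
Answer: -721457623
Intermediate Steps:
q(s, Y) = -25/2 (q(s, Y) = -½*(-5)² = -½*25 = -25/2)
(37738 - 9132)*((96*16 + q(8, -8)) - 26744) = (37738 - 9132)*((96*16 - 25/2) - 26744) = 28606*((1536 - 25/2) - 26744) = 28606*(3047/2 - 26744) = 28606*(-50441/2) = -721457623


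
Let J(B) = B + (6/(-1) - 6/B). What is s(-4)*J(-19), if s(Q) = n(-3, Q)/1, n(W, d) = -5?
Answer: 2345/19 ≈ 123.42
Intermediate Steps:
J(B) = -6 + B - 6/B (J(B) = B + (6*(-1) - 6/B) = B + (-6 - 6/B) = -6 + B - 6/B)
s(Q) = -5 (s(Q) = -5/1 = -5*1 = -5)
s(-4)*J(-19) = -5*(-6 - 19 - 6/(-19)) = -5*(-6 - 19 - 6*(-1/19)) = -5*(-6 - 19 + 6/19) = -5*(-469/19) = 2345/19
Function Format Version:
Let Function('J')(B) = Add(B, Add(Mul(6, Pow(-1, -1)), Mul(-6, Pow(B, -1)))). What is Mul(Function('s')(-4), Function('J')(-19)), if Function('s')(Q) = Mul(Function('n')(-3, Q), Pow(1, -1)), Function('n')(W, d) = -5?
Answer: Rational(2345, 19) ≈ 123.42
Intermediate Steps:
Function('J')(B) = Add(-6, B, Mul(-6, Pow(B, -1))) (Function('J')(B) = Add(B, Add(Mul(6, -1), Mul(-6, Pow(B, -1)))) = Add(B, Add(-6, Mul(-6, Pow(B, -1)))) = Add(-6, B, Mul(-6, Pow(B, -1))))
Function('s')(Q) = -5 (Function('s')(Q) = Mul(-5, Pow(1, -1)) = Mul(-5, 1) = -5)
Mul(Function('s')(-4), Function('J')(-19)) = Mul(-5, Add(-6, -19, Mul(-6, Pow(-19, -1)))) = Mul(-5, Add(-6, -19, Mul(-6, Rational(-1, 19)))) = Mul(-5, Add(-6, -19, Rational(6, 19))) = Mul(-5, Rational(-469, 19)) = Rational(2345, 19)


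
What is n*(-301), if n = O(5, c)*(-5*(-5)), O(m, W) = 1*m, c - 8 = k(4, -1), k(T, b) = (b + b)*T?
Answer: -37625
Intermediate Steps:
k(T, b) = 2*T*b (k(T, b) = (2*b)*T = 2*T*b)
c = 0 (c = 8 + 2*4*(-1) = 8 - 8 = 0)
O(m, W) = m
n = 125 (n = 5*(-5*(-5)) = 5*25 = 125)
n*(-301) = 125*(-301) = -37625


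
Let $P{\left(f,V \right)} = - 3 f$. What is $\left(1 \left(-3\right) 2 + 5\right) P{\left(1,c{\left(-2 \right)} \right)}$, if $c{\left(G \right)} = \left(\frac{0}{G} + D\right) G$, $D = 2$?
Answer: $3$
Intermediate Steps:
$c{\left(G \right)} = 2 G$ ($c{\left(G \right)} = \left(\frac{0}{G} + 2\right) G = \left(0 + 2\right) G = 2 G$)
$\left(1 \left(-3\right) 2 + 5\right) P{\left(1,c{\left(-2 \right)} \right)} = \left(1 \left(-3\right) 2 + 5\right) \left(\left(-3\right) 1\right) = \left(\left(-3\right) 2 + 5\right) \left(-3\right) = \left(-6 + 5\right) \left(-3\right) = \left(-1\right) \left(-3\right) = 3$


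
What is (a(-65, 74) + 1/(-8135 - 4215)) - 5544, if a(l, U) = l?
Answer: -69271151/12350 ≈ -5609.0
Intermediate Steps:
(a(-65, 74) + 1/(-8135 - 4215)) - 5544 = (-65 + 1/(-8135 - 4215)) - 5544 = (-65 + 1/(-12350)) - 5544 = (-65 - 1/12350) - 5544 = -802751/12350 - 5544 = -69271151/12350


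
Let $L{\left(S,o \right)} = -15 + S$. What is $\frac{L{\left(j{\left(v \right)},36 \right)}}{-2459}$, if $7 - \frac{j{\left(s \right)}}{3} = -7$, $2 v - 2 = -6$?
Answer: $- \frac{27}{2459} \approx -0.01098$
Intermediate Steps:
$v = -2$ ($v = 1 + \frac{1}{2} \left(-6\right) = 1 - 3 = -2$)
$j{\left(s \right)} = 42$ ($j{\left(s \right)} = 21 - -21 = 21 + 21 = 42$)
$\frac{L{\left(j{\left(v \right)},36 \right)}}{-2459} = \frac{-15 + 42}{-2459} = 27 \left(- \frac{1}{2459}\right) = - \frac{27}{2459}$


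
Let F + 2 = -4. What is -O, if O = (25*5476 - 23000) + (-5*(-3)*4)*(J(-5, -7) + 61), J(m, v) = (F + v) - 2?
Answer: -116660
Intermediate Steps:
F = -6 (F = -2 - 4 = -6)
J(m, v) = -8 + v (J(m, v) = (-6 + v) - 2 = -8 + v)
O = 116660 (O = (25*5476 - 23000) + (-5*(-3)*4)*((-8 - 7) + 61) = (136900 - 23000) + (15*4)*(-15 + 61) = 113900 + 60*46 = 113900 + 2760 = 116660)
-O = -1*116660 = -116660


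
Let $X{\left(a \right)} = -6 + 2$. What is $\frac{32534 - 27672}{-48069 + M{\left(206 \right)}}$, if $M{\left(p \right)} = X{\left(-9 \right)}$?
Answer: $- \frac{4862}{48073} \approx -0.10114$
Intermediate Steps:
$X{\left(a \right)} = -4$
$M{\left(p \right)} = -4$
$\frac{32534 - 27672}{-48069 + M{\left(206 \right)}} = \frac{32534 - 27672}{-48069 - 4} = \frac{4862}{-48073} = 4862 \left(- \frac{1}{48073}\right) = - \frac{4862}{48073}$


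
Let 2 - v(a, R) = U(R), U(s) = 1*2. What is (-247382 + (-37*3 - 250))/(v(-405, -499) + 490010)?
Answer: -247743/490010 ≈ -0.50559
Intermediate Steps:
U(s) = 2
v(a, R) = 0 (v(a, R) = 2 - 1*2 = 2 - 2 = 0)
(-247382 + (-37*3 - 250))/(v(-405, -499) + 490010) = (-247382 + (-37*3 - 250))/(0 + 490010) = (-247382 + (-111 - 250))/490010 = (-247382 - 361)*(1/490010) = -247743*1/490010 = -247743/490010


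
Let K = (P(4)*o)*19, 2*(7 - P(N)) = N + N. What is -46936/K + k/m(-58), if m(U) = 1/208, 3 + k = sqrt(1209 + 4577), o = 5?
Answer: -224776/285 + 208*sqrt(5786) ≈ 15033.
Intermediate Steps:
P(N) = 7 - N (P(N) = 7 - (N + N)/2 = 7 - N)
k = -3 + sqrt(5786) (k = -3 + sqrt(1209 + 4577) = -3 + sqrt(5786) ≈ 73.066)
K = 285 (K = ((7 - 1*4)*5)*19 = ((7 - 4)*5)*19 = (3*5)*19 = 15*19 = 285)
m(U) = 1/208
-46936/K + k/m(-58) = -46936/285 + (-3 + sqrt(5786))/(1/208) = -46936*1/285 + (-3 + sqrt(5786))*208 = -46936/285 + (-624 + 208*sqrt(5786)) = -224776/285 + 208*sqrt(5786)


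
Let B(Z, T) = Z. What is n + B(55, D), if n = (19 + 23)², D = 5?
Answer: 1819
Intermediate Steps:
n = 1764 (n = 42² = 1764)
n + B(55, D) = 1764 + 55 = 1819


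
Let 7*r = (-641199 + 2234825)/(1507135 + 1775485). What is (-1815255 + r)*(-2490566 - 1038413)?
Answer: 73599583151411750723/11489170 ≈ 6.4060e+12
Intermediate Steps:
r = 796813/11489170 (r = ((-641199 + 2234825)/(1507135 + 1775485))/7 = (1593626/3282620)/7 = (1593626*(1/3282620))/7 = (⅐)*(796813/1641310) = 796813/11489170 ≈ 0.069353)
(-1815255 + r)*(-2490566 - 1038413) = (-1815255 + 796813/11489170)*(-2490566 - 1038413) = -20855772491537/11489170*(-3528979) = 73599583151411750723/11489170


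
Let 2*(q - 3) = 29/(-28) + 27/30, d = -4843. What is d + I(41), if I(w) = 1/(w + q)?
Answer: -59573463/12301 ≈ -4843.0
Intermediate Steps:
q = 821/280 (q = 3 + (29/(-28) + 27/30)/2 = 3 + (29*(-1/28) + 27*(1/30))/2 = 3 + (-29/28 + 9/10)/2 = 3 + (1/2)*(-19/140) = 3 - 19/280 = 821/280 ≈ 2.9321)
I(w) = 1/(821/280 + w) (I(w) = 1/(w + 821/280) = 1/(821/280 + w))
d + I(41) = -4843 + 280/(821 + 280*41) = -4843 + 280/(821 + 11480) = -4843 + 280/12301 = -59573463/12301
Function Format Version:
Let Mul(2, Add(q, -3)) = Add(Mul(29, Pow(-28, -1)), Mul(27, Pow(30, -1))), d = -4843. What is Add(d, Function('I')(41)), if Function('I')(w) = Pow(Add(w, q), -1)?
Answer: Rational(-59573463, 12301) ≈ -4843.0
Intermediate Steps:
q = Rational(821, 280) (q = Add(3, Mul(Rational(1, 2), Add(Mul(29, Pow(-28, -1)), Mul(27, Pow(30, -1))))) = Add(3, Mul(Rational(1, 2), Add(Mul(29, Rational(-1, 28)), Mul(27, Rational(1, 30))))) = Add(3, Mul(Rational(1, 2), Add(Rational(-29, 28), Rational(9, 10)))) = Add(3, Mul(Rational(1, 2), Rational(-19, 140))) = Add(3, Rational(-19, 280)) = Rational(821, 280) ≈ 2.9321)
Function('I')(w) = Pow(Add(Rational(821, 280), w), -1) (Function('I')(w) = Pow(Add(w, Rational(821, 280)), -1) = Pow(Add(Rational(821, 280), w), -1))
Add(d, Function('I')(41)) = Add(-4843, Mul(280, Pow(Add(821, Mul(280, 41)), -1))) = Add(-4843, Mul(280, Pow(Add(821, 11480), -1))) = Add(-4843, Mul(280, Pow(12301, -1))) = Add(-4843, Mul(280, Rational(1, 12301))) = Add(-4843, Rational(280, 12301)) = Rational(-59573463, 12301)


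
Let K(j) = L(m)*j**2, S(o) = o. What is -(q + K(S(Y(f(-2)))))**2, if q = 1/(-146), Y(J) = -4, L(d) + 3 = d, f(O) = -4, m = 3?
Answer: -1/21316 ≈ -4.6913e-5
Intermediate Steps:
L(d) = -3 + d
K(j) = 0 (K(j) = (-3 + 3)*j**2 = 0*j**2 = 0)
q = -1/146 ≈ -0.0068493
-(q + K(S(Y(f(-2)))))**2 = -(-1/146 + 0)**2 = -(-1/146)**2 = -1*1/21316 = -1/21316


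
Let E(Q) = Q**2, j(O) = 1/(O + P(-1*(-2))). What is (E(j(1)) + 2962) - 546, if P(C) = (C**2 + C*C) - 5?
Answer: 38657/16 ≈ 2416.1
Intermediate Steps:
P(C) = -5 + 2*C**2 (P(C) = (C**2 + C**2) - 5 = 2*C**2 - 5 = -5 + 2*C**2)
j(O) = 1/(3 + O) (j(O) = 1/(O + (-5 + 2*(-1*(-2))**2)) = 1/(O + (-5 + 2*2**2)) = 1/(O + (-5 + 2*4)) = 1/(O + (-5 + 8)) = 1/(O + 3) = 1/(3 + O))
(E(j(1)) + 2962) - 546 = ((1/(3 + 1))**2 + 2962) - 546 = ((1/4)**2 + 2962) - 546 = (1/16 + 2962) - 546 = 47393/16 - 546 = 38657/16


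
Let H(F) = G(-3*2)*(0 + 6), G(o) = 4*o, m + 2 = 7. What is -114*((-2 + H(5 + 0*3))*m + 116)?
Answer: 69996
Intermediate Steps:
m = 5 (m = -2 + 7 = 5)
H(F) = -144 (H(F) = (4*(-3*2))*(0 + 6) = (4*(-6))*6 = -24*6 = -144)
-114*((-2 + H(5 + 0*3))*m + 116) = -114*((-2 - 144)*5 + 116) = -114*(-146*5 + 116) = -114*(-730 + 116) = -114*(-614) = 69996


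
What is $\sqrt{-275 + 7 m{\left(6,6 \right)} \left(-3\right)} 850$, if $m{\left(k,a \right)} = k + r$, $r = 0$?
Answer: $850 i \sqrt{401} \approx 17021.0 i$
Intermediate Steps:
$m{\left(k,a \right)} = k$ ($m{\left(k,a \right)} = k + 0 = k$)
$\sqrt{-275 + 7 m{\left(6,6 \right)} \left(-3\right)} 850 = \sqrt{-275 + 7 \cdot 6 \left(-3\right)} 850 = \sqrt{-275 + 42 \left(-3\right)} 850 = \sqrt{-275 - 126} \cdot 850 = \sqrt{-401} \cdot 850 = i \sqrt{401} \cdot 850 = 850 i \sqrt{401}$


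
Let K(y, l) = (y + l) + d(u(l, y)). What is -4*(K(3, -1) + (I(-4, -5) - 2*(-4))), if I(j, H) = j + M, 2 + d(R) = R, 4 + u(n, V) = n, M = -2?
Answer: 12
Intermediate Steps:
u(n, V) = -4 + n
d(R) = -2 + R
I(j, H) = -2 + j (I(j, H) = j - 2 = -2 + j)
K(y, l) = -6 + y + 2*l (K(y, l) = (y + l) + (-2 + (-4 + l)) = (l + y) + (-6 + l) = -6 + y + 2*l)
-4*(K(3, -1) + (I(-4, -5) - 2*(-4))) = -4*((-6 + 3 + 2*(-1)) + ((-2 - 4) - 2*(-4))) = -4*((-6 + 3 - 2) + (-6 + 8)) = -4*(-5 + 2) = -4*(-3) = 12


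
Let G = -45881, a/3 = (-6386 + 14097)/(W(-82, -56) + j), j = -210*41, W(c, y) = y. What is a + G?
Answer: -397627879/8666 ≈ -45884.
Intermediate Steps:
j = -8610
a = -23133/8666 (a = 3*((-6386 + 14097)/(-56 - 8610)) = 3*(7711/(-8666)) = 3*(7711*(-1/8666)) = 3*(-7711/8666) = -23133/8666 ≈ -2.6694)
a + G = -23133/8666 - 45881 = -397627879/8666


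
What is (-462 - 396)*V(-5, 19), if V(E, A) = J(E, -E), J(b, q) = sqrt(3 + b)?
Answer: -858*I*sqrt(2) ≈ -1213.4*I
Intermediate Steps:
V(E, A) = sqrt(3 + E)
(-462 - 396)*V(-5, 19) = (-462 - 396)*sqrt(3 - 5) = -858*I*sqrt(2)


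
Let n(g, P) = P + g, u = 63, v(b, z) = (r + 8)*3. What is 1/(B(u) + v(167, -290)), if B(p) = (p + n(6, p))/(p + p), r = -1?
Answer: 21/463 ≈ 0.045356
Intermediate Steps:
v(b, z) = 21 (v(b, z) = (-1 + 8)*3 = 7*3 = 21)
B(p) = (6 + 2*p)/(2*p) (B(p) = (p + (p + 6))/(p + p) = (p + (6 + p))/((2*p)) = (6 + 2*p)*(1/(2*p)) = (6 + 2*p)/(2*p))
1/(B(u) + v(167, -290)) = 1/((3 + 63)/63 + 21) = 1/((1/63)*66 + 21) = 1/(22/21 + 21) = 1/(463/21) = 21/463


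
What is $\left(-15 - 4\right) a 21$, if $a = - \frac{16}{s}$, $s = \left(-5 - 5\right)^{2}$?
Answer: $\frac{1596}{25} \approx 63.84$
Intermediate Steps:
$s = 100$ ($s = \left(-5 - 5\right)^{2} = \left(-10\right)^{2} = 100$)
$a = - \frac{4}{25}$ ($a = - \frac{16}{100} = \left(-16\right) \frac{1}{100} = - \frac{4}{25} \approx -0.16$)
$\left(-15 - 4\right) a 21 = \left(-15 - 4\right) \left(- \frac{4}{25}\right) 21 = \left(-19\right) \left(- \frac{4}{25}\right) 21 = \frac{76}{25} \cdot 21 = \frac{1596}{25}$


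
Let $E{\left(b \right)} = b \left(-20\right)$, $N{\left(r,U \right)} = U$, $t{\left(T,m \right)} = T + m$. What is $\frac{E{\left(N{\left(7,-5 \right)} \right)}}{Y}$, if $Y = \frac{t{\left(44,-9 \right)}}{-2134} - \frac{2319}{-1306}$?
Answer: $\frac{69675100}{1225759} \approx 56.842$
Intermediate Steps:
$E{\left(b \right)} = - 20 b$
$Y = \frac{1225759}{696751}$ ($Y = \frac{44 - 9}{-2134} - \frac{2319}{-1306} = 35 \left(- \frac{1}{2134}\right) - - \frac{2319}{1306} = - \frac{35}{2134} + \frac{2319}{1306} = \frac{1225759}{696751} \approx 1.7593$)
$\frac{E{\left(N{\left(7,-5 \right)} \right)}}{Y} = \frac{\left(-20\right) \left(-5\right)}{\frac{1225759}{696751}} = 100 \cdot \frac{696751}{1225759} = \frac{69675100}{1225759}$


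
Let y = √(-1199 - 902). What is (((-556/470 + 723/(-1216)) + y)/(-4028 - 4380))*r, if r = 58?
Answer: 14730637/1201335040 - 29*I*√2101/4204 ≈ 0.012262 - 0.31619*I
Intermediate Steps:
y = I*√2101 (y = √(-2101) = I*√2101 ≈ 45.837*I)
(((-556/470 + 723/(-1216)) + y)/(-4028 - 4380))*r = (((-556/470 + 723/(-1216)) + I*√2101)/(-4028 - 4380))*58 = (((-556*1/470 + 723*(-1/1216)) + I*√2101)/(-8408))*58 = (((-278/235 - 723/1216) + I*√2101)*(-1/8408))*58 = ((-507953/285760 + I*√2101)*(-1/8408))*58 = (507953/2402670080 - I*√2101/8408)*58 = 14730637/1201335040 - 29*I*√2101/4204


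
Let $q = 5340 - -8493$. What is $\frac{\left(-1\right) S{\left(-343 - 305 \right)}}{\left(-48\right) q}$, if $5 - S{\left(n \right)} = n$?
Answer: $\frac{653}{663984} \approx 0.00098346$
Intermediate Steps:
$S{\left(n \right)} = 5 - n$
$q = 13833$ ($q = 5340 + 8493 = 13833$)
$\frac{\left(-1\right) S{\left(-343 - 305 \right)}}{\left(-48\right) q} = \frac{\left(-1\right) \left(5 - \left(-343 - 305\right)\right)}{\left(-48\right) 13833} = \frac{\left(-1\right) \left(5 - \left(-343 - 305\right)\right)}{-663984} = - (5 - -648) \left(- \frac{1}{663984}\right) = - (5 + 648) \left(- \frac{1}{663984}\right) = \left(-1\right) 653 \left(- \frac{1}{663984}\right) = \left(-653\right) \left(- \frac{1}{663984}\right) = \frac{653}{663984}$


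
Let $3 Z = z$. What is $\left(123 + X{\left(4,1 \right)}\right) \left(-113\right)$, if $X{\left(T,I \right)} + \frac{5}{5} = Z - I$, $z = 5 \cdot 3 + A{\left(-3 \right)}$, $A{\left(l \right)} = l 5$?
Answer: $-13673$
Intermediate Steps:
$A{\left(l \right)} = 5 l$
$z = 0$ ($z = 5 \cdot 3 + 5 \left(-3\right) = 15 - 15 = 0$)
$Z = 0$ ($Z = \frac{1}{3} \cdot 0 = 0$)
$X{\left(T,I \right)} = -1 - I$ ($X{\left(T,I \right)} = -1 + \left(0 - I\right) = -1 - I$)
$\left(123 + X{\left(4,1 \right)}\right) \left(-113\right) = \left(123 - 2\right) \left(-113\right) = 121 \left(-113\right) = -13673$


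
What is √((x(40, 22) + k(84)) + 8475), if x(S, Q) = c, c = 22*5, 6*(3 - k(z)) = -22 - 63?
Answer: √309678/6 ≈ 92.748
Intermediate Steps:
k(z) = 103/6 (k(z) = 3 - (-22 - 63)/6 = 3 - ⅙*(-85) = 3 + 85/6 = 103/6)
c = 110
x(S, Q) = 110
√((x(40, 22) + k(84)) + 8475) = √((110 + 103/6) + 8475) = √(763/6 + 8475) = √(51613/6) = √309678/6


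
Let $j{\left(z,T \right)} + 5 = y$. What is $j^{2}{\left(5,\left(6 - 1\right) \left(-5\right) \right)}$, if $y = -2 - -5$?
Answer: $4$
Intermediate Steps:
$y = 3$ ($y = -2 + 5 = 3$)
$j{\left(z,T \right)} = -2$ ($j{\left(z,T \right)} = -5 + 3 = -2$)
$j^{2}{\left(5,\left(6 - 1\right) \left(-5\right) \right)} = \left(-2\right)^{2} = 4$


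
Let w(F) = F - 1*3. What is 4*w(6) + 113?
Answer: 125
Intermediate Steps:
w(F) = -3 + F (w(F) = F - 3 = -3 + F)
4*w(6) + 113 = 4*(-3 + 6) + 113 = 4*3 + 113 = 12 + 113 = 125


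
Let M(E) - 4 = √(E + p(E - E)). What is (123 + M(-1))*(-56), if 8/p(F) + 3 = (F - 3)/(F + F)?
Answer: -7112 - 56*I ≈ -7112.0 - 56.0*I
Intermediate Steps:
p(F) = 8/(-3 + (-3 + F)/(2*F)) (p(F) = 8/(-3 + (F - 3)/(F + F)) = 8/(-3 + (-3 + F)/((2*F))) = 8/(-3 + (-3 + F)*(1/(2*F))) = 8/(-3 + (-3 + F)/(2*F)))
M(E) = 4 + √E (M(E) = 4 + √(E - 16*(E - E)/(3 + 5*(E - E))) = 4 + √(E - 16*0/(3 + 5*0)) = 4 + √(E - 16*0/(3 + 0)) = 4 + √(E - 16*0/3) = 4 + √(E - 16*0*⅓) = 4 + √(E + 0) = 4 + √E)
(123 + M(-1))*(-56) = (123 + (4 + √(-1)))*(-56) = (123 + (4 + I))*(-56) = (127 + I)*(-56) = -7112 - 56*I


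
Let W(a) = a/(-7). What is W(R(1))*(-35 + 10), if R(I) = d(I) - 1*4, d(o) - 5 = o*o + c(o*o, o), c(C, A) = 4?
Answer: 150/7 ≈ 21.429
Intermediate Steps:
d(o) = 9 + o**2 (d(o) = 5 + (o*o + 4) = 5 + (o**2 + 4) = 5 + (4 + o**2) = 9 + o**2)
R(I) = 5 + I**2 (R(I) = (9 + I**2) - 1*4 = (9 + I**2) - 4 = 5 + I**2)
W(a) = -a/7 (W(a) = a*(-1/7) = -a/7)
W(R(1))*(-35 + 10) = (-(5 + 1**2)/7)*(-35 + 10) = -(5 + 1)/7*(-25) = -1/7*6*(-25) = -6/7*(-25) = 150/7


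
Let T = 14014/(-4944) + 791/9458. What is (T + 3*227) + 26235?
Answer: 314618250181/11690088 ≈ 26913.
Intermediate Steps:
T = -32158427/11690088 (T = 14014*(-1/4944) + 791*(1/9458) = -7007/2472 + 791/9458 = -32158427/11690088 ≈ -2.7509)
(T + 3*227) + 26235 = (-32158427/11690088 + 3*227) + 26235 = (-32158427/11690088 + 681) + 26235 = 7928791501/11690088 + 26235 = 314618250181/11690088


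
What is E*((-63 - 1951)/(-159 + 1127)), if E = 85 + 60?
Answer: -146015/484 ≈ -301.68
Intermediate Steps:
E = 145
E*((-63 - 1951)/(-159 + 1127)) = 145*((-63 - 1951)/(-159 + 1127)) = 145*(-2014/968) = 145*(-2014*1/968) = 145*(-1007/484) = -146015/484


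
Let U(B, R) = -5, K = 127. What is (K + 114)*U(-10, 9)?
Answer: -1205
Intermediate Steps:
(K + 114)*U(-10, 9) = (127 + 114)*(-5) = 241*(-5) = -1205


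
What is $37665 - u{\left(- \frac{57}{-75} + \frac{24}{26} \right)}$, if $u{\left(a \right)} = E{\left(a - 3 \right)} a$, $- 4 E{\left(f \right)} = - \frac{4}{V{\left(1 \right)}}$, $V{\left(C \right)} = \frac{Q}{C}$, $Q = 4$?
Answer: $\frac{48963953}{1300} \approx 37665.0$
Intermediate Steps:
$V{\left(C \right)} = \frac{4}{C}$
$E{\left(f \right)} = \frac{1}{4}$ ($E{\left(f \right)} = - \frac{\left(-4\right) \frac{1}{4 \cdot 1^{-1}}}{4} = - \frac{\left(-4\right) \frac{1}{4 \cdot 1}}{4} = - \frac{\left(-4\right) \frac{1}{4}}{4} = \left(- \frac{1}{4}\right) \left(-1\right) = \frac{1}{4}$)
$u{\left(a \right)} = \frac{a}{4}$
$37665 - u{\left(- \frac{57}{-75} + \frac{24}{26} \right)} = 37665 - \frac{- \frac{57}{-75} + \frac{24}{26}}{4} = 37665 - \frac{\left(-57\right) \left(- \frac{1}{75}\right) + 24 \cdot \frac{1}{26}}{4} = 37665 - \frac{\frac{19}{25} + \frac{12}{13}}{4} = 37665 - \frac{1}{4} \cdot \frac{547}{325} = 37665 - \frac{547}{1300} = \frac{48963953}{1300}$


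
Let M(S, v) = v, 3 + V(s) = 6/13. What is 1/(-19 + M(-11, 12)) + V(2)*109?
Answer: -25192/91 ≈ -276.83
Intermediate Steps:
V(s) = -33/13 (V(s) = -3 + 6/13 = -33/13)
1/(-19 + M(-11, 12)) + V(2)*109 = 1/(-19 + 12) - 33/13*109 = 1/(-7) - 3597/13 = -⅐ - 3597/13 = -25192/91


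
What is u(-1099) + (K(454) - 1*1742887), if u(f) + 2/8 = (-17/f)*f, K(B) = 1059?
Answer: -6967381/4 ≈ -1.7418e+6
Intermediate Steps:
u(f) = -69/4 (u(f) = -1/4 + (-17/f)*f = -1/4 - 17 = -69/4)
u(-1099) + (K(454) - 1*1742887) = -69/4 + (1059 - 1*1742887) = -69/4 + (1059 - 1742887) = -69/4 - 1741828 = -6967381/4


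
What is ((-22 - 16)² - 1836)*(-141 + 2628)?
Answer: -974904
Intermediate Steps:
((-22 - 16)² - 1836)*(-141 + 2628) = ((-38)² - 1836)*2487 = (1444 - 1836)*2487 = -392*2487 = -974904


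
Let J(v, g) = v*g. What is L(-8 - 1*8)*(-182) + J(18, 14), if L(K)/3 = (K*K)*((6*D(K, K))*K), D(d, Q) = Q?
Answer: -214695684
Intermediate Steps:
J(v, g) = g*v
L(K) = 18*K⁴ (L(K) = 3*((K*K)*((6*K)*K)) = 3*(K²*(6*K²)) = 3*(6*K⁴) = 18*K⁴)
L(-8 - 1*8)*(-182) + J(18, 14) = (18*(-8 - 1*8)⁴)*(-182) + 14*18 = (18*(-8 - 8)⁴)*(-182) + 252 = (18*(-16)⁴)*(-182) + 252 = (18*65536)*(-182) + 252 = 1179648*(-182) + 252 = -214695936 + 252 = -214695684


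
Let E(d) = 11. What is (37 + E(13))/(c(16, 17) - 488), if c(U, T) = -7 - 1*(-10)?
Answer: -48/485 ≈ -0.098969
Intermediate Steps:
c(U, T) = 3 (c(U, T) = -7 + 10 = 3)
(37 + E(13))/(c(16, 17) - 488) = (37 + 11)/(3 - 488) = 48/(-485) = 48*(-1/485) = -48/485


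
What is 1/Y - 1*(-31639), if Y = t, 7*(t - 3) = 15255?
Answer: 483317371/15276 ≈ 31639.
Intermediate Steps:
t = 15276/7 (t = 3 + (1/7)*15255 = 3 + 15255/7 = 15276/7 ≈ 2182.3)
Y = 15276/7 ≈ 2182.3
1/Y - 1*(-31639) = 1/(15276/7) - 1*(-31639) = 7/15276 + 31639 = 483317371/15276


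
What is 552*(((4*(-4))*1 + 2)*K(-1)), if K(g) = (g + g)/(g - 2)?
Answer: -5152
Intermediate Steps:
K(g) = 2*g/(-2 + g) (K(g) = (2*g)/(-2 + g) = 2*g/(-2 + g))
552*(((4*(-4))*1 + 2)*K(-1)) = 552*(((4*(-4))*1 + 2)*(2*(-1)/(-2 - 1))) = 552*((-16*1 + 2)*(2*(-1)/(-3))) = 552*((-16 + 2)*(2*(-1)*(-⅓))) = 552*(-14*⅔) = 552*(-28/3) = -5152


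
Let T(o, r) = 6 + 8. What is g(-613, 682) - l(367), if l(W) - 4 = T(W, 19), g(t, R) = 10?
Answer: -8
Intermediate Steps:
T(o, r) = 14
l(W) = 18 (l(W) = 4 + 14 = 18)
g(-613, 682) - l(367) = 10 - 1*18 = 10 - 18 = -8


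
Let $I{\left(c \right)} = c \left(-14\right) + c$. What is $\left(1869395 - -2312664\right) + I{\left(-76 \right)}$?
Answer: $4183047$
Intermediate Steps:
$I{\left(c \right)} = - 13 c$ ($I{\left(c \right)} = - 14 c + c = - 13 c$)
$\left(1869395 - -2312664\right) + I{\left(-76 \right)} = \left(1869395 - -2312664\right) - -988 = \left(1869395 + 2312664\right) + 988 = 4182059 + 988 = 4183047$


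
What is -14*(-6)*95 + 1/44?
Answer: 351121/44 ≈ 7980.0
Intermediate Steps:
-14*(-6)*95 + 1/44 = 84*95 + 1/44 = 7980 + 1/44 = 351121/44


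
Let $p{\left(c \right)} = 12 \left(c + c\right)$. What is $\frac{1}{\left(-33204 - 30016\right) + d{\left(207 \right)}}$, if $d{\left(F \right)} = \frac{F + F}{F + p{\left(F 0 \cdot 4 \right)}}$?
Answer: $- \frac{1}{63218} \approx -1.5818 \cdot 10^{-5}$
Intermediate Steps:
$p{\left(c \right)} = 24 c$ ($p{\left(c \right)} = 12 \cdot 2 c = 24 c$)
$d{\left(F \right)} = 2$ ($d{\left(F \right)} = \frac{F + F}{F + 24 F 0 \cdot 4} = \frac{2 F}{F + 24 \cdot 0 \cdot 4} = \frac{2 F}{F + 24 \cdot 0} = \frac{2 F}{F + 0} = \frac{2 F}{F} = 2$)
$\frac{1}{\left(-33204 - 30016\right) + d{\left(207 \right)}} = \frac{1}{\left(-33204 - 30016\right) + 2} = \frac{1}{-63220 + 2} = \frac{1}{-63218} = - \frac{1}{63218}$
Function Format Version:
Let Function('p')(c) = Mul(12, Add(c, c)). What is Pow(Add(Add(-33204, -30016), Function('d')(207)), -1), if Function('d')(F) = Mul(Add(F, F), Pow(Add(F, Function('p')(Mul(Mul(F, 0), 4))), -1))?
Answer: Rational(-1, 63218) ≈ -1.5818e-5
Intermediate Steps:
Function('p')(c) = Mul(24, c) (Function('p')(c) = Mul(12, Mul(2, c)) = Mul(24, c))
Function('d')(F) = 2 (Function('d')(F) = Mul(Add(F, F), Pow(Add(F, Mul(24, Mul(Mul(F, 0), 4))), -1)) = Mul(Mul(2, F), Pow(Add(F, Mul(24, Mul(0, 4))), -1)) = Mul(Mul(2, F), Pow(Add(F, Mul(24, 0)), -1)) = Mul(Mul(2, F), Pow(Add(F, 0), -1)) = Mul(Mul(2, F), Pow(F, -1)) = 2)
Pow(Add(Add(-33204, -30016), Function('d')(207)), -1) = Pow(Add(Add(-33204, -30016), 2), -1) = Pow(Add(-63220, 2), -1) = Pow(-63218, -1) = Rational(-1, 63218)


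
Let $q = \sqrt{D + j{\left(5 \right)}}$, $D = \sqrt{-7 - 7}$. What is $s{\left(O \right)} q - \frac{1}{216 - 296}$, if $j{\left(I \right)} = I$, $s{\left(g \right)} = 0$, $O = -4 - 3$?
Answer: $\frac{1}{80} \approx 0.0125$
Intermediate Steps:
$O = -7$
$D = i \sqrt{14}$ ($D = \sqrt{-14} = i \sqrt{14} \approx 3.7417 i$)
$q = \sqrt{5 + i \sqrt{14}}$ ($q = \sqrt{i \sqrt{14} + 5} = \sqrt{5 + i \sqrt{14}} \approx 2.3712 + 0.78899 i$)
$s{\left(O \right)} q - \frac{1}{216 - 296} = 0 \sqrt{5 + i \sqrt{14}} - \frac{1}{216 - 296} = 0 - \frac{1}{-80} = 0 - - \frac{1}{80} = 0 + \frac{1}{80} = \frac{1}{80}$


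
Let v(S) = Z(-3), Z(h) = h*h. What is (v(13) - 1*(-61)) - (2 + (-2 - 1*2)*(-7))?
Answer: 40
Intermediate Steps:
Z(h) = h²
v(S) = 9 (v(S) = (-3)² = 9)
(v(13) - 1*(-61)) - (2 + (-2 - 1*2)*(-7)) = (9 - 1*(-61)) - (2 + (-2 - 1*2)*(-7)) = (9 + 61) - (2 + (-2 - 2)*(-7)) = 70 - (2 - 4*(-7)) = 70 - (2 + 28) = 70 - 1*30 = 70 - 30 = 40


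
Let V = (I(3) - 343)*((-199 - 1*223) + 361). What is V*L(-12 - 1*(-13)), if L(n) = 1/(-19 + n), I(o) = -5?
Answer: -3538/3 ≈ -1179.3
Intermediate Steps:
V = 21228 (V = (-5 - 343)*((-199 - 1*223) + 361) = -348*((-199 - 223) + 361) = -348*(-422 + 361) = -348*(-61) = 21228)
V*L(-12 - 1*(-13)) = 21228/(-19 + (-12 - 1*(-13))) = 21228/(-19 + (-12 + 13)) = 21228/(-19 + 1) = 21228/(-18) = 21228*(-1/18) = -3538/3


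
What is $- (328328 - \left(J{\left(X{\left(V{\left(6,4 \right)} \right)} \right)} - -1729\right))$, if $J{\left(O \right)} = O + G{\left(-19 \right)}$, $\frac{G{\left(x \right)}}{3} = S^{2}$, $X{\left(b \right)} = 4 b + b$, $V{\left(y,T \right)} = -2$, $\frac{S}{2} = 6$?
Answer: $-326177$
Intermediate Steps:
$S = 12$ ($S = 2 \cdot 6 = 12$)
$X{\left(b \right)} = 5 b$
$G{\left(x \right)} = 432$ ($G{\left(x \right)} = 3 \cdot 12^{2} = 3 \cdot 144 = 432$)
$J{\left(O \right)} = 432 + O$ ($J{\left(O \right)} = O + 432 = 432 + O$)
$- (328328 - \left(J{\left(X{\left(V{\left(6,4 \right)} \right)} \right)} - -1729\right)) = - (328328 - \left(\left(432 + 5 \left(-2\right)\right) - -1729\right)) = - (328328 - \left(\left(432 - 10\right) + 1729\right)) = - (328328 - \left(422 + 1729\right)) = - (328328 - 2151) = \left(-1\right) 326177 = -326177$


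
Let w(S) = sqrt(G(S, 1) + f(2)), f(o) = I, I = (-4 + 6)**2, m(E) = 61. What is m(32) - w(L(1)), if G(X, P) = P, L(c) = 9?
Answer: 61 - sqrt(5) ≈ 58.764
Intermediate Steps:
I = 4 (I = 2**2 = 4)
f(o) = 4
w(S) = sqrt(5) (w(S) = sqrt(1 + 4) = sqrt(5))
m(32) - w(L(1)) = 61 - sqrt(5)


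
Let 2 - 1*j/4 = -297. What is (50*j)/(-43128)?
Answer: -7475/5391 ≈ -1.3866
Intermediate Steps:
j = 1196 (j = 8 - 4*(-297) = 8 + 1188 = 1196)
(50*j)/(-43128) = (50*1196)/(-43128) = 59800*(-1/43128) = -7475/5391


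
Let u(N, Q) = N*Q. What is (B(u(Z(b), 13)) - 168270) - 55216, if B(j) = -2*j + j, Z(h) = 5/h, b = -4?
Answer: -893879/4 ≈ -2.2347e+5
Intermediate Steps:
B(j) = -j
(B(u(Z(b), 13)) - 168270) - 55216 = (-5/(-4)*13 - 168270) - 55216 = (-5*(-¼)*13 - 168270) - 55216 = (-(-5)*13/4 - 168270) - 55216 = (-1*(-65/4) - 168270) - 55216 = (65/4 - 168270) - 55216 = -673015/4 - 55216 = -893879/4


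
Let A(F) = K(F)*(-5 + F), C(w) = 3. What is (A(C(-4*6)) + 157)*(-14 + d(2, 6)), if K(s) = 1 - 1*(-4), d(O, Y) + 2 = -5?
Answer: -3087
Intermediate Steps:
d(O, Y) = -7 (d(O, Y) = -2 - 5 = -7)
K(s) = 5 (K(s) = 1 + 4 = 5)
A(F) = -25 + 5*F (A(F) = 5*(-5 + F) = -25 + 5*F)
(A(C(-4*6)) + 157)*(-14 + d(2, 6)) = ((-25 + 5*3) + 157)*(-14 - 7) = ((-25 + 15) + 157)*(-21) = (-10 + 157)*(-21) = 147*(-21) = -3087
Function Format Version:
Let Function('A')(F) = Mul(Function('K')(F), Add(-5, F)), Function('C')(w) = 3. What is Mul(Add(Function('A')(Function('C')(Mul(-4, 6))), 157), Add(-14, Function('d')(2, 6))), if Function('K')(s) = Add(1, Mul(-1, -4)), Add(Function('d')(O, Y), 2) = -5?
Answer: -3087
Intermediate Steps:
Function('d')(O, Y) = -7 (Function('d')(O, Y) = Add(-2, -5) = -7)
Function('K')(s) = 5 (Function('K')(s) = Add(1, 4) = 5)
Function('A')(F) = Add(-25, Mul(5, F)) (Function('A')(F) = Mul(5, Add(-5, F)) = Add(-25, Mul(5, F)))
Mul(Add(Function('A')(Function('C')(Mul(-4, 6))), 157), Add(-14, Function('d')(2, 6))) = Mul(Add(Add(-25, Mul(5, 3)), 157), Add(-14, -7)) = Mul(Add(Add(-25, 15), 157), -21) = Mul(Add(-10, 157), -21) = Mul(147, -21) = -3087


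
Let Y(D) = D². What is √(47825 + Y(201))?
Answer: √88226 ≈ 297.03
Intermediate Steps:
√(47825 + Y(201)) = √(47825 + 201²) = √(47825 + 40401) = √88226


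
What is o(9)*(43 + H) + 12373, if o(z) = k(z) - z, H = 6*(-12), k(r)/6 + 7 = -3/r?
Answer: 13910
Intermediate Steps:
k(r) = -42 - 18/r (k(r) = -42 + 6*(-3/r) = -42 - 18/r)
H = -72
o(z) = -42 - z - 18/z (o(z) = (-42 - 18/z) - z = -42 - z - 18/z)
o(9)*(43 + H) + 12373 = (-42 - 1*9 - 18/9)*(43 - 72) + 12373 = (-42 - 9 - 18*⅑)*(-29) + 12373 = (-42 - 9 - 2)*(-29) + 12373 = -53*(-29) + 12373 = 1537 + 12373 = 13910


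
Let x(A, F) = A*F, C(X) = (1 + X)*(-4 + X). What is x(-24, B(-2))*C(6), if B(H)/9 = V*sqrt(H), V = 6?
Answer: -18144*I*sqrt(2) ≈ -25660.0*I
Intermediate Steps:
B(H) = 54*sqrt(H) (B(H) = 9*(6*sqrt(H)) = 54*sqrt(H))
x(-24, B(-2))*C(6) = (-1296*sqrt(-2))*(-4 + 6**2 - 3*6) = (-1296*I*sqrt(2))*(-4 + 36 - 18) = -1296*I*sqrt(2)*14 = -18144*I*sqrt(2)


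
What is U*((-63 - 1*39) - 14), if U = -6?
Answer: 696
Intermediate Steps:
U*((-63 - 1*39) - 14) = -6*((-63 - 1*39) - 14) = -6*((-63 - 39) - 14) = -6*(-102 - 14) = -6*(-116) = 696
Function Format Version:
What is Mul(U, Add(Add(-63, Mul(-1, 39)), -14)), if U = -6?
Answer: 696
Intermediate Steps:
Mul(U, Add(Add(-63, Mul(-1, 39)), -14)) = Mul(-6, Add(Add(-63, Mul(-1, 39)), -14)) = Mul(-6, Add(Add(-63, -39), -14)) = Mul(-6, Add(-102, -14)) = Mul(-6, -116) = 696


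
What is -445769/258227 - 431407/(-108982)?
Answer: 62820138231/28142094914 ≈ 2.2322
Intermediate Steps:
-445769/258227 - 431407/(-108982) = -445769*1/258227 - 431407*(-1/108982) = -445769/258227 + 431407/108982 = 62820138231/28142094914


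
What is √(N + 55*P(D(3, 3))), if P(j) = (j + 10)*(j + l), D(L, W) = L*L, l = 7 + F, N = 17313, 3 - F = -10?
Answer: √47618 ≈ 218.22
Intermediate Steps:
F = 13 (F = 3 - 1*(-10) = 3 + 10 = 13)
l = 20 (l = 7 + 13 = 20)
D(L, W) = L²
P(j) = (10 + j)*(20 + j) (P(j) = (j + 10)*(j + 20) = (10 + j)*(20 + j))
√(N + 55*P(D(3, 3))) = √(17313 + 55*(200 + (3²)² + 30*3²)) = √(17313 + 55*(200 + 9² + 30*9)) = √(17313 + 55*(200 + 81 + 270)) = √(17313 + 55*551) = √(17313 + 30305) = √47618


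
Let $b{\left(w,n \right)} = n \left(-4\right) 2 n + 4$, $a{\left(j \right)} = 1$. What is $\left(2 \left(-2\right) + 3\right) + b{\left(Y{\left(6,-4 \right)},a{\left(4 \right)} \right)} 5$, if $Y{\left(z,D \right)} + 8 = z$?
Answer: $-21$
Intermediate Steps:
$Y{\left(z,D \right)} = -8 + z$
$b{\left(w,n \right)} = 4 - 8 n^{2}$ ($b{\left(w,n \right)} = - 4 n 2 n + 4 = - 8 n n + 4 = - 8 n^{2} + 4 = 4 - 8 n^{2}$)
$\left(2 \left(-2\right) + 3\right) + b{\left(Y{\left(6,-4 \right)},a{\left(4 \right)} \right)} 5 = \left(2 \left(-2\right) + 3\right) + \left(4 - 8 \cdot 1^{2}\right) 5 = \left(-4 + 3\right) + \left(4 - 8\right) 5 = -1 + \left(4 - 8\right) 5 = -1 - 20 = -21$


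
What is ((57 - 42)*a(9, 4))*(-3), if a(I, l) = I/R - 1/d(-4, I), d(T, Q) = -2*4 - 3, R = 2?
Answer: -4545/22 ≈ -206.59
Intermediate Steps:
d(T, Q) = -11 (d(T, Q) = -8 - 3 = -11)
a(I, l) = 1/11 + I/2 (a(I, l) = I/2 - 1/(-11) = I*(½) - 1*(-1/11) = I/2 + 1/11 = 1/11 + I/2)
((57 - 42)*a(9, 4))*(-3) = ((57 - 42)*(1/11 + (½)*9))*(-3) = (15*(1/11 + 9/2))*(-3) = (15*(101/22))*(-3) = (1515/22)*(-3) = -4545/22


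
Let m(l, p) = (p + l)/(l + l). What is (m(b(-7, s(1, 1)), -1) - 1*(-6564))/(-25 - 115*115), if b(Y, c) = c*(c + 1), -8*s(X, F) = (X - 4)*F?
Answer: -433193/874500 ≈ -0.49536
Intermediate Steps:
s(X, F) = -F*(-4 + X)/8 (s(X, F) = -(X - 4)*F/8 = -(-4 + X)*F/8 = -F*(-4 + X)/8)
b(Y, c) = c*(1 + c)
m(l, p) = (l + p)/(2*l) (m(l, p) = (l + p)/((2*l)) = (l + p)*(1/(2*l)) = (l + p)/(2*l))
(m(b(-7, s(1, 1)), -1) - 1*(-6564))/(-25 - 115*115) = ((((1/8)*1*(4 - 1*1))*(1 + (1/8)*1*(4 - 1*1)) - 1)/(2*((((1/8)*1*(4 - 1*1))*(1 + (1/8)*1*(4 - 1*1))))) - 1*(-6564))/(-25 - 115*115) = ((((1/8)*1*(4 - 1))*(1 + (1/8)*1*(4 - 1)) - 1)/(2*((((1/8)*1*(4 - 1))*(1 + (1/8)*1*(4 - 1))))) + 6564)/(-25 - 13225) = ((((1/8)*1*3)*(1 + (1/8)*1*3) - 1)/(2*((((1/8)*1*3)*(1 + (1/8)*1*3)))) + 6564)/(-13250) = ((3*(1 + 3/8)/8 - 1)/(2*((3*(1 + 3/8)/8))) + 6564)*(-1/13250) = (((3/8)*(11/8) - 1)/(2*(((3/8)*(11/8)))) + 6564)*(-1/13250) = ((33/64 - 1)/(2*(33/64)) + 6564)*(-1/13250) = ((1/2)*(64/33)*(-31/64) + 6564)*(-1/13250) = (-31/66 + 6564)*(-1/13250) = (433193/66)*(-1/13250) = -433193/874500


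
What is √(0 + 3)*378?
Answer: 378*√3 ≈ 654.71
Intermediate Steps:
√(0 + 3)*378 = √3*378 = 378*√3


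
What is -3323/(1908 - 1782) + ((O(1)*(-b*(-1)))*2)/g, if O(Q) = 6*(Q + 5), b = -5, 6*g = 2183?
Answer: -7526269/275058 ≈ -27.362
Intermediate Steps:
g = 2183/6 (g = (⅙)*2183 = 2183/6 ≈ 363.83)
O(Q) = 30 + 6*Q (O(Q) = 6*(5 + Q) = 30 + 6*Q)
-3323/(1908 - 1782) + ((O(1)*(-b*(-1)))*2)/g = -3323/(1908 - 1782) + (((30 + 6*1)*(-1*(-5)*(-1)))*2)/(2183/6) = -3323/126 + (((30 + 6)*(5*(-1)))*2)*(6/2183) = -3323*1/126 + ((36*(-5))*2)*(6/2183) = -3323/126 - 180*2*(6/2183) = -3323/126 - 360*6/2183 = -3323/126 - 2160/2183 = -7526269/275058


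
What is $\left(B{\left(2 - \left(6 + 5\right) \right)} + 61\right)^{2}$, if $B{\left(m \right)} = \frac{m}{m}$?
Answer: $3844$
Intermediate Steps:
$B{\left(m \right)} = 1$
$\left(B{\left(2 - \left(6 + 5\right) \right)} + 61\right)^{2} = \left(1 + 61\right)^{2} = 62^{2} = 3844$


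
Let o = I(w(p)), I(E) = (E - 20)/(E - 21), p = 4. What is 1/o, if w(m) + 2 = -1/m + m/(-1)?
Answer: 109/105 ≈ 1.0381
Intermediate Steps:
w(m) = -2 - m - 1/m (w(m) = -2 + (-1/m + m/(-1)) = -2 + (-1/m + m*(-1)) = -2 + (-1/m - m) = -2 + (-m - 1/m) = -2 - m - 1/m)
I(E) = (-20 + E)/(-21 + E)
o = 105/109 (o = (-20 + (-2 - 1*4 - 1/4))/(-21 + (-2 - 1*4 - 1/4)) = (-20 + (-2 - 4 - 1*¼))/(-21 + (-2 - 4 - 1*¼)) = (-20 + (-2 - 4 - ¼))/(-21 + (-2 - 4 - ¼)) = (-20 - 25/4)/(-21 - 25/4) = -105/4/(-109/4) = -4/109*(-105/4) = 105/109 ≈ 0.96330)
1/o = 1/(105/109) = 109/105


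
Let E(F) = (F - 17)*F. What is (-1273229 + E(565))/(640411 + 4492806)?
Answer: -963609/5133217 ≈ -0.18772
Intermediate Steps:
E(F) = F*(-17 + F) (E(F) = (-17 + F)*F = F*(-17 + F))
(-1273229 + E(565))/(640411 + 4492806) = (-1273229 + 565*(-17 + 565))/(640411 + 4492806) = (-1273229 + 565*548)/5133217 = (-1273229 + 309620)*(1/5133217) = -963609*1/5133217 = -963609/5133217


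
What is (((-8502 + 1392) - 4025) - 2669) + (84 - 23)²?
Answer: -10083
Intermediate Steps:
(((-8502 + 1392) - 4025) - 2669) + (84 - 23)² = ((-7110 - 4025) - 2669) + 61² = (-11135 - 2669) + 3721 = -13804 + 3721 = -10083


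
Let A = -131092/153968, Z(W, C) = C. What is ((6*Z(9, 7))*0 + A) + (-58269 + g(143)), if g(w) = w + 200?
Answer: -2229720365/38492 ≈ -57927.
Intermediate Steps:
g(w) = 200 + w
A = -32773/38492 (A = -131092*1/153968 = -32773/38492 ≈ -0.85142)
((6*Z(9, 7))*0 + A) + (-58269 + g(143)) = ((6*7)*0 - 32773/38492) + (-58269 + (200 + 143)) = (42*0 - 32773/38492) + (-58269 + 343) = (0 - 32773/38492) - 57926 = -32773/38492 - 57926 = -2229720365/38492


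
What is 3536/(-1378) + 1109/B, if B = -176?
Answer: -82713/9328 ≈ -8.8672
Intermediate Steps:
3536/(-1378) + 1109/B = 3536/(-1378) + 1109/(-176) = 3536*(-1/1378) + 1109*(-1/176) = -136/53 - 1109/176 = -82713/9328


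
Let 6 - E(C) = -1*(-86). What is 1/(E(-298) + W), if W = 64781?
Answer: 1/64701 ≈ 1.5456e-5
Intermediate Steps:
E(C) = -80 (E(C) = 6 - (-1)*(-86) = 6 - 1*86 = 6 - 86 = -80)
1/(E(-298) + W) = 1/(-80 + 64781) = 1/64701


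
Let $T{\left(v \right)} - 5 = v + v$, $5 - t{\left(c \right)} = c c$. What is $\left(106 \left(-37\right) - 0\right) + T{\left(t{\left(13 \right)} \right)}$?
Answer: $-4245$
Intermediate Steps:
$t{\left(c \right)} = 5 - c^{2}$ ($t{\left(c \right)} = 5 - c c = 5 - c^{2}$)
$T{\left(v \right)} = 5 + 2 v$ ($T{\left(v \right)} = 5 + \left(v + v\right) = 5 + 2 v$)
$\left(106 \left(-37\right) - 0\right) + T{\left(t{\left(13 \right)} \right)} = \left(106 \left(-37\right) - 0\right) + \left(5 + 2 \left(5 - 13^{2}\right)\right) = \left(-3922 + 0\right) + \left(5 + 2 \left(5 - 169\right)\right) = -3922 + \left(5 + 2 \left(5 - 169\right)\right) = -3922 + \left(5 + 2 \left(-164\right)\right) = -3922 + \left(5 - 328\right) = -3922 - 323 = -4245$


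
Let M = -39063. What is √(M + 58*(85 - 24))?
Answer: 35*I*√29 ≈ 188.48*I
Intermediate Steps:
√(M + 58*(85 - 24)) = √(-39063 + 58*(85 - 24)) = √(-39063 + 58*61) = √(-39063 + 3538) = √(-35525) = 35*I*√29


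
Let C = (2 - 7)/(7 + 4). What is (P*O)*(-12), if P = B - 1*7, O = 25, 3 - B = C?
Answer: 11700/11 ≈ 1063.6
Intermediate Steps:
C = -5/11 ≈ -0.45455
B = 38/11 (B = 3 - 1*(-5/11) = 3 + 5/11 = 38/11 ≈ 3.4545)
P = -39/11 (P = 38/11 - 1*7 = 38/11 - 7 = -39/11 ≈ -3.5455)
(P*O)*(-12) = -39/11*25*(-12) = -975/11*(-12) = 11700/11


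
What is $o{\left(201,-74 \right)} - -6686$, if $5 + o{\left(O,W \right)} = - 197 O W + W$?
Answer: $2936785$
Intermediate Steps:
$o{\left(O,W \right)} = -5 + W - 197 O W$ ($o{\left(O,W \right)} = -5 + \left(- 197 O W + W\right) = -5 - \left(- W + 197 O W\right) = -5 + W - 197 O W$)
$o{\left(201,-74 \right)} - -6686 = \left(-5 - 74 - 39597 \left(-74\right)\right) - -6686 = \left(-5 - 74 + 2930178\right) + 6686 = 2930099 + 6686 = 2936785$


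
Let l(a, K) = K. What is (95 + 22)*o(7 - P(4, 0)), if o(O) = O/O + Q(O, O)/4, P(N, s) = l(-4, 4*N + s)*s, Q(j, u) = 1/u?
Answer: 3393/28 ≈ 121.18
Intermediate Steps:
P(N, s) = s*(s + 4*N) (P(N, s) = (4*N + s)*s = (s + 4*N)*s = s*(s + 4*N))
o(O) = 1 + 1/(4*O) (o(O) = O/O + 1/(O*4) = 1 + (¼)/O = 1 + 1/(4*O))
(95 + 22)*o(7 - P(4, 0)) = (95 + 22)*((¼ + (7 - 0*(0 + 4*4)))/(7 - 0*(0 + 4*4))) = 117*((¼ + (7 - 0*(0 + 16)))/(7 - 0*(0 + 16))) = 117*((¼ + (7 - 0*16))/(7 - 0*16)) = 117*((¼ + (7 - 1*0))/(7 - 1*0)) = 117*((¼ + (7 + 0))/(7 + 0)) = 117*((¼ + 7)/7) = 117*((⅐)*(29/4)) = 117*(29/28) = 3393/28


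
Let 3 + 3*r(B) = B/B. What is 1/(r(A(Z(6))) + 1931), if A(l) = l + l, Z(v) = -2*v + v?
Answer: 3/5791 ≈ 0.00051805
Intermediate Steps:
Z(v) = -v
A(l) = 2*l
r(B) = -2/3 (r(B) = -1 + (B/B)/3 = -1 + (1/3)*1 = -1 + 1/3 = -2/3)
1/(r(A(Z(6))) + 1931) = 1/(-2/3 + 1931) = 1/(5791/3) = 3/5791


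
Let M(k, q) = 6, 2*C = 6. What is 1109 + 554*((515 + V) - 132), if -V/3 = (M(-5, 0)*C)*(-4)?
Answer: 332955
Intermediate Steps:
C = 3 (C = (½)*6 = 3)
V = 216 (V = -3*6*3*(-4) = -54*(-4) = -3*(-72) = 216)
1109 + 554*((515 + V) - 132) = 1109 + 554*((515 + 216) - 132) = 1109 + 554*(731 - 132) = 1109 + 554*599 = 1109 + 331846 = 332955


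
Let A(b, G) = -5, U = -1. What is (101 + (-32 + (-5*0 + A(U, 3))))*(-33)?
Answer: -2112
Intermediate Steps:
(101 + (-32 + (-5*0 + A(U, 3))))*(-33) = (101 + (-32 + (-5*0 - 5)))*(-33) = (101 + (-32 + (0 - 5)))*(-33) = (101 + (-32 - 5))*(-33) = (101 - 37)*(-33) = 64*(-33) = -2112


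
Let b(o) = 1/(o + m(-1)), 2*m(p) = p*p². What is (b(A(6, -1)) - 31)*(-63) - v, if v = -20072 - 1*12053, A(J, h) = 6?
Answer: 374732/11 ≈ 34067.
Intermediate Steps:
m(p) = p³/2 (m(p) = (p*p²)/2 = p³/2)
b(o) = 1/(-½ + o) (b(o) = 1/(o + (½)*(-1)³) = 1/(o + (½)*(-1)) = 1/(o - ½) = 1/(-½ + o))
v = -32125 (v = -20072 - 12053 = -32125)
(b(A(6, -1)) - 31)*(-63) - v = (2/(-1 + 2*6) - 31)*(-63) - 1*(-32125) = (2/(-1 + 12) - 31)*(-63) + 32125 = (2/11 - 31)*(-63) + 32125 = -339/11*(-63) + 32125 = 21357/11 + 32125 = 374732/11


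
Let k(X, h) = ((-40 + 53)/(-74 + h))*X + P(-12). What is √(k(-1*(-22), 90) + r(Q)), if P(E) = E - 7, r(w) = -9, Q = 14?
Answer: 9*I*√2/4 ≈ 3.182*I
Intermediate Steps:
P(E) = -7 + E
k(X, h) = -19 + 13*X/(-74 + h) (k(X, h) = ((-40 + 53)/(-74 + h))*X + (-7 - 12) = (13/(-74 + h))*X - 19 = 13*X/(-74 + h) - 19 = -19 + 13*X/(-74 + h))
√(k(-1*(-22), 90) + r(Q)) = √((1406 - 19*90 + 13*(-1*(-22)))/(-74 + 90) - 9) = √((1406 - 1710 + 13*22)/16 - 9) = √((1406 - 1710 + 286)/16 - 9) = √((1/16)*(-18) - 9) = √(-9/8 - 9) = √(-81/8) = 9*I*√2/4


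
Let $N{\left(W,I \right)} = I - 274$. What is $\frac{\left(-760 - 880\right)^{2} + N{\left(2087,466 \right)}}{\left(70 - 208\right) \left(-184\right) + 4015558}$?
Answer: $\frac{1344896}{2020475} \approx 0.66563$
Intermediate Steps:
$N{\left(W,I \right)} = -274 + I$ ($N{\left(W,I \right)} = I - 274 = -274 + I$)
$\frac{\left(-760 - 880\right)^{2} + N{\left(2087,466 \right)}}{\left(70 - 208\right) \left(-184\right) + 4015558} = \frac{\left(-760 - 880\right)^{2} + \left(-274 + 466\right)}{\left(70 - 208\right) \left(-184\right) + 4015558} = \frac{\left(-1640\right)^{2} + 192}{\left(-138\right) \left(-184\right) + 4015558} = \frac{2689600 + 192}{25392 + 4015558} = \frac{2689792}{4040950} = 2689792 \cdot \frac{1}{4040950} = \frac{1344896}{2020475}$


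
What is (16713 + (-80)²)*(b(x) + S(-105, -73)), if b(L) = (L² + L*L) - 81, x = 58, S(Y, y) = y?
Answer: 151944862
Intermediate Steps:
b(L) = -81 + 2*L² (b(L) = (L² + L²) - 81 = 2*L² - 81 = -81 + 2*L²)
(16713 + (-80)²)*(b(x) + S(-105, -73)) = (16713 + (-80)²)*((-81 + 2*58²) - 73) = (16713 + 6400)*((-81 + 2*3364) - 73) = 23113*((-81 + 6728) - 73) = 23113*(6647 - 73) = 23113*6574 = 151944862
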